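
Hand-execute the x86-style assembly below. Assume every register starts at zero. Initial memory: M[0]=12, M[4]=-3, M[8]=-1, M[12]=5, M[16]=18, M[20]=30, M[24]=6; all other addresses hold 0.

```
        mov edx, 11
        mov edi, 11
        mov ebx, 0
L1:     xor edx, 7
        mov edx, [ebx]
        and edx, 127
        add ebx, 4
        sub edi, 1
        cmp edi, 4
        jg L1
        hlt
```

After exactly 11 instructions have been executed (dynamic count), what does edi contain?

10

mov edx, 11 → edx=11
mov edi, 11 → edi=11
mov ebx, 0 → ebx=0
xor edx, 7 → edx=11^7=12
mov edx, [ebx] → edx=M[0]=12
and edx, 127 → edx=12&127=12
add ebx, 4 → ebx=0+4=4
sub edi, 1 → edi=11-1=10
cmp edi, 4  (cmp 10,4)
jg L1: taken
xor edx, 7 → edx=12^7=11
After step 11: edi = 10.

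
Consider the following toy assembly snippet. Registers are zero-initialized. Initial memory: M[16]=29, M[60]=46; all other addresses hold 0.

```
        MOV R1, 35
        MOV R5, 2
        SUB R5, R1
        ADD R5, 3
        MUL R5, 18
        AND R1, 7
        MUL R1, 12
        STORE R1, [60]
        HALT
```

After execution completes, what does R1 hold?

R1=35
R5=2
R5=2-35=-33
R5=(-33)+3=-30
R5=(-30)*18=-540
R1=35&7=3
R1=3*12=36
STORE R1, [60] → M[60]=36
halt.

36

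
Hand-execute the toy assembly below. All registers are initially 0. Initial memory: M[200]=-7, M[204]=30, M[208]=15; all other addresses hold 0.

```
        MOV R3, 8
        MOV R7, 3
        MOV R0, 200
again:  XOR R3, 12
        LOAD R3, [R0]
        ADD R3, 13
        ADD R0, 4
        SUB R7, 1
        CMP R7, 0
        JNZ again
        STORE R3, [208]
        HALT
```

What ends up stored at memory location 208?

R3=8
R7=3
R0=200
R3=8^12=4
R3=M[200]=-7
R3=(-7)+13=6
R0=200+4=204
R7=3-1=2
CMP R7, 0  (cmp 2,0)
JNZ again: taken
R3=6^12=10
R3=M[204]=30
R3=30+13=43
R0=204+4=208
R7=2-1=1
CMP R7, 0  (cmp 1,0)
JNZ again: taken
R3=43^12=39
R3=M[208]=15
R3=15+13=28
R0=208+4=212
R7=1-1=0
CMP R7, 0  (cmp 0,0)
JNZ again: not taken
STORE R3, [208] → M[208]=28
halt.

28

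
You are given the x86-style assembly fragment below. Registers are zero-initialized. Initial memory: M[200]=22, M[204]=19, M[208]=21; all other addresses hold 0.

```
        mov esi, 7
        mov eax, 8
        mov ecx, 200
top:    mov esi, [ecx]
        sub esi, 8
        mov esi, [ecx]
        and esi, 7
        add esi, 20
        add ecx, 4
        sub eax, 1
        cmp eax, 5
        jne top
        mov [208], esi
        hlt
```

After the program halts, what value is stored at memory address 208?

mov esi, 7 → esi=7
mov eax, 8 → eax=8
mov ecx, 200 → ecx=200
mov esi, [ecx] → esi=M[200]=22
sub esi, 8 → esi=22-8=14
mov esi, [ecx] → esi=M[200]=22
and esi, 7 → esi=22&7=6
add esi, 20 → esi=6+20=26
add ecx, 4 → ecx=200+4=204
sub eax, 1 → eax=8-1=7
cmp eax, 5  (cmp 7,5)
jne top: taken
mov esi, [ecx] → esi=M[204]=19
sub esi, 8 → esi=19-8=11
mov esi, [ecx] → esi=M[204]=19
and esi, 7 → esi=19&7=3
add esi, 20 → esi=3+20=23
add ecx, 4 → ecx=204+4=208
sub eax, 1 → eax=7-1=6
cmp eax, 5  (cmp 6,5)
jne top: taken
mov esi, [ecx] → esi=M[208]=21
sub esi, 8 → esi=21-8=13
mov esi, [ecx] → esi=M[208]=21
and esi, 7 → esi=21&7=5
add esi, 20 → esi=5+20=25
add ecx, 4 → ecx=208+4=212
sub eax, 1 → eax=6-1=5
cmp eax, 5  (cmp 5,5)
jne top: not taken
mov [208], esi → M[208]=25
halt.

25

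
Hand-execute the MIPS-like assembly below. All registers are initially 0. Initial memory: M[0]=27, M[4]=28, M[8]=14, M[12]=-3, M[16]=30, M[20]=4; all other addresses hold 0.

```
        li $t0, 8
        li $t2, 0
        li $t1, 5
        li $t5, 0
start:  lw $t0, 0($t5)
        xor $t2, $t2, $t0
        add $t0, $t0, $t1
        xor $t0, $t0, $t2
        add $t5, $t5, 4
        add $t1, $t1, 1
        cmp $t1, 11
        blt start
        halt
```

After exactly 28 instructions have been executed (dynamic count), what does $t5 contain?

$t0=8
$t2=0
$t1=5
$t5=0
$t0=M[0]=27
$t2=0^27=27
$t0=27+5=32
$t0=32^27=59
$t5=0+4=4
$t1=5+1=6
cmp $t1, 11  (cmp 6,11)
blt start: taken
$t0=M[4]=28
$t2=27^28=7
$t0=28+6=34
$t0=34^7=37
$t5=4+4=8
$t1=6+1=7
cmp $t1, 11  (cmp 7,11)
blt start: taken
$t0=M[8]=14
$t2=7^14=9
$t0=14+7=21
$t0=21^9=28
$t5=8+4=12
$t1=7+1=8
cmp $t1, 11  (cmp 8,11)
blt start: taken
After step 28: $t5 = 12.

12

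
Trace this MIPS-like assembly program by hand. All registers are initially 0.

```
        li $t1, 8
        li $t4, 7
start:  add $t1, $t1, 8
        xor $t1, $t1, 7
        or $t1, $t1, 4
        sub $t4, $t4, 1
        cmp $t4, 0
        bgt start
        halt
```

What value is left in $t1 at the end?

71

li $t1, 8 → $t1=8
li $t4, 7 → $t4=7
add $t1, $t1, 8 → $t1=8+8=16
xor $t1, $t1, 7 → $t1=16^7=23
or $t1, $t1, 4 → $t1=23|4=23
sub $t4, $t4, 1 → $t4=7-1=6
cmp $t4, 0  (cmp 6,0)
bgt start: taken
add $t1, $t1, 8 → $t1=23+8=31
xor $t1, $t1, 7 → $t1=31^7=24
or $t1, $t1, 4 → $t1=24|4=28
sub $t4, $t4, 1 → $t4=6-1=5
cmp $t4, 0  (cmp 5,0)
bgt start: taken
add $t1, $t1, 8 → $t1=28+8=36
xor $t1, $t1, 7 → $t1=36^7=35
or $t1, $t1, 4 → $t1=35|4=39
sub $t4, $t4, 1 → $t4=5-1=4
cmp $t4, 0  (cmp 4,0)
bgt start: taken
add $t1, $t1, 8 → $t1=39+8=47
xor $t1, $t1, 7 → $t1=47^7=40
or $t1, $t1, 4 → $t1=40|4=44
sub $t4, $t4, 1 → $t4=4-1=3
cmp $t4, 0  (cmp 3,0)
bgt start: taken
add $t1, $t1, 8 → $t1=44+8=52
xor $t1, $t1, 7 → $t1=52^7=51
or $t1, $t1, 4 → $t1=51|4=55
sub $t4, $t4, 1 → $t4=3-1=2
cmp $t4, 0  (cmp 2,0)
bgt start: taken
add $t1, $t1, 8 → $t1=55+8=63
xor $t1, $t1, 7 → $t1=63^7=56
or $t1, $t1, 4 → $t1=56|4=60
sub $t4, $t4, 1 → $t4=2-1=1
cmp $t4, 0  (cmp 1,0)
bgt start: taken
add $t1, $t1, 8 → $t1=60+8=68
xor $t1, $t1, 7 → $t1=68^7=67
or $t1, $t1, 4 → $t1=67|4=71
sub $t4, $t4, 1 → $t4=1-1=0
cmp $t4, 0  (cmp 0,0)
bgt start: not taken
halt.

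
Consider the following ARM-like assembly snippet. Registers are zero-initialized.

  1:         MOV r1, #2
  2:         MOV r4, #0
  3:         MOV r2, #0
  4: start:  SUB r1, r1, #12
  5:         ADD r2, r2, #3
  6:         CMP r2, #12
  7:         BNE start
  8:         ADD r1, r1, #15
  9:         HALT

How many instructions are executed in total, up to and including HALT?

after MOV r1, #2: r1=2
after MOV r4, #0: r4=0
after MOV r2, #0: r2=0
after SUB r1, r1, #12: r1=2-12=-10
after ADD r2, r2, #3: r2=0+3=3
CMP r2, #12  (cmp 3,12)
BNE start: taken
after SUB r1, r1, #12: r1=(-10)-12=-22
after ADD r2, r2, #3: r2=3+3=6
CMP r2, #12  (cmp 6,12)
BNE start: taken
after SUB r1, r1, #12: r1=(-22)-12=-34
after ADD r2, r2, #3: r2=6+3=9
CMP r2, #12  (cmp 9,12)
BNE start: taken
after SUB r1, r1, #12: r1=(-34)-12=-46
after ADD r2, r2, #3: r2=9+3=12
CMP r2, #12  (cmp 12,12)
BNE start: not taken
after ADD r1, r1, #15: r1=(-46)+15=-31
halt.
Total executed instructions: 21.

21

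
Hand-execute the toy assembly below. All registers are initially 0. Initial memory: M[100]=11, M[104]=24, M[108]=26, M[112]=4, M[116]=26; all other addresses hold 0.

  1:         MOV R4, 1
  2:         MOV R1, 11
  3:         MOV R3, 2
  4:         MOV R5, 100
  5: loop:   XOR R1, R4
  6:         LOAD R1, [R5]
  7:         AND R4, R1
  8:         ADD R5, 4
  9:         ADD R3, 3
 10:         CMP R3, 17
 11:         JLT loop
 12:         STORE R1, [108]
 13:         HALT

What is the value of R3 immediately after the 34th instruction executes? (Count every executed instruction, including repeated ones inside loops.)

14

R4=1
R1=11
R3=2
R5=100
R1=11^1=10
R1=M[100]=11
R4=1&11=1
R5=100+4=104
R3=2+3=5
CMP R3, 17  (cmp 5,17)
JLT loop: taken
R1=11^1=10
R1=M[104]=24
R4=1&24=0
R5=104+4=108
R3=5+3=8
CMP R3, 17  (cmp 8,17)
JLT loop: taken
R1=24^0=24
R1=M[108]=26
R4=0&26=0
R5=108+4=112
R3=8+3=11
CMP R3, 17  (cmp 11,17)
JLT loop: taken
R1=26^0=26
R1=M[112]=4
R4=0&4=0
R5=112+4=116
R3=11+3=14
CMP R3, 17  (cmp 14,17)
JLT loop: taken
R1=4^0=4
R1=M[116]=26
After step 34: R3 = 14.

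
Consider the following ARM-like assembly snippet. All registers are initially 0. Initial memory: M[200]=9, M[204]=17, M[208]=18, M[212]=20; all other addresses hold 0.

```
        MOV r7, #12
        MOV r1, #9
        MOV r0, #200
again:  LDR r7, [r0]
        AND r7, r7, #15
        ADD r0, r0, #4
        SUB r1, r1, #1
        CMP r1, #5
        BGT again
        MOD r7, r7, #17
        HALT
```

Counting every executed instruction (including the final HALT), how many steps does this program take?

29

r7=12
r1=9
r0=200
r7=M[200]=9
r7=9&15=9
r0=200+4=204
r1=9-1=8
CMP r1, #5  (cmp 8,5)
BGT again: taken
r7=M[204]=17
r7=17&15=1
r0=204+4=208
r1=8-1=7
CMP r1, #5  (cmp 7,5)
BGT again: taken
r7=M[208]=18
r7=18&15=2
r0=208+4=212
r1=7-1=6
CMP r1, #5  (cmp 6,5)
BGT again: taken
r7=M[212]=20
r7=20&15=4
r0=212+4=216
r1=6-1=5
CMP r1, #5  (cmp 5,5)
BGT again: not taken
r7=4%17=4
halt.
Total executed instructions: 29.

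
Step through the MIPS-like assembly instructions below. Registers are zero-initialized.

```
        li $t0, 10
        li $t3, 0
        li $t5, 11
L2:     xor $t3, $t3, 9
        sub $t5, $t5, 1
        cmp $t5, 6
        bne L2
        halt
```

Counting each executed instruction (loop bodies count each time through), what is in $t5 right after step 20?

7

after li $t0, 10: $t0=10
after li $t3, 0: $t3=0
after li $t5, 11: $t5=11
after xor $t3, $t3, 9: $t3=0^9=9
after sub $t5, $t5, 1: $t5=11-1=10
cmp $t5, 6  (cmp 10,6)
bne L2: taken
after xor $t3, $t3, 9: $t3=9^9=0
after sub $t5, $t5, 1: $t5=10-1=9
cmp $t5, 6  (cmp 9,6)
bne L2: taken
after xor $t3, $t3, 9: $t3=0^9=9
after sub $t5, $t5, 1: $t5=9-1=8
cmp $t5, 6  (cmp 8,6)
bne L2: taken
after xor $t3, $t3, 9: $t3=9^9=0
after sub $t5, $t5, 1: $t5=8-1=7
cmp $t5, 6  (cmp 7,6)
bne L2: taken
after xor $t3, $t3, 9: $t3=0^9=9
After step 20: $t5 = 7.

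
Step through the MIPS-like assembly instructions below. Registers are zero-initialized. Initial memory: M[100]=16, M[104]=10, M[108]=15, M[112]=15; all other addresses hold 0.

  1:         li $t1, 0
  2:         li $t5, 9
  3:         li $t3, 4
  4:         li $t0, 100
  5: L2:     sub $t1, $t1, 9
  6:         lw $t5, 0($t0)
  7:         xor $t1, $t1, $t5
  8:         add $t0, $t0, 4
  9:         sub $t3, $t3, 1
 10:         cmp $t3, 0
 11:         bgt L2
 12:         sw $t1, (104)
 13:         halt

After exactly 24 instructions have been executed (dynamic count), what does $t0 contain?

112

$t1=0
$t5=9
$t3=4
$t0=100
$t1=0-9=-9
$t5=M[100]=16
$t1=(-9)^16=-25
$t0=100+4=104
$t3=4-1=3
cmp $t3, 0  (cmp 3,0)
bgt L2: taken
$t1=(-25)-9=-34
$t5=M[104]=10
$t1=(-34)^10=-44
$t0=104+4=108
$t3=3-1=2
cmp $t3, 0  (cmp 2,0)
bgt L2: taken
$t1=(-44)-9=-53
$t5=M[108]=15
$t1=(-53)^15=-60
$t0=108+4=112
$t3=2-1=1
cmp $t3, 0  (cmp 1,0)
After step 24: $t0 = 112.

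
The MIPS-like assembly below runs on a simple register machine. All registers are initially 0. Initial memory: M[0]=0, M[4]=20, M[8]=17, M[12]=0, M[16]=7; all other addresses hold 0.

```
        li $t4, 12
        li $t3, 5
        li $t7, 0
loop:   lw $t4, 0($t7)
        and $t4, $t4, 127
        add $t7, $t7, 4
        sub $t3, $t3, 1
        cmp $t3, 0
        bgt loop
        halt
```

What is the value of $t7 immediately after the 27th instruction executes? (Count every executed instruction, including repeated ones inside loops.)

li $t4, 12 → $t4=12
li $t3, 5 → $t3=5
li $t7, 0 → $t7=0
lw $t4, 0($t7) → $t4=M[0]=0
and $t4, $t4, 127 → $t4=0&127=0
add $t7, $t7, 4 → $t7=0+4=4
sub $t3, $t3, 1 → $t3=5-1=4
cmp $t3, 0  (cmp 4,0)
bgt loop: taken
lw $t4, 0($t7) → $t4=M[4]=20
and $t4, $t4, 127 → $t4=20&127=20
add $t7, $t7, 4 → $t7=4+4=8
sub $t3, $t3, 1 → $t3=4-1=3
cmp $t3, 0  (cmp 3,0)
bgt loop: taken
lw $t4, 0($t7) → $t4=M[8]=17
and $t4, $t4, 127 → $t4=17&127=17
add $t7, $t7, 4 → $t7=8+4=12
sub $t3, $t3, 1 → $t3=3-1=2
cmp $t3, 0  (cmp 2,0)
bgt loop: taken
lw $t4, 0($t7) → $t4=M[12]=0
and $t4, $t4, 127 → $t4=0&127=0
add $t7, $t7, 4 → $t7=12+4=16
sub $t3, $t3, 1 → $t3=2-1=1
cmp $t3, 0  (cmp 1,0)
bgt loop: taken
After step 27: $t7 = 16.

16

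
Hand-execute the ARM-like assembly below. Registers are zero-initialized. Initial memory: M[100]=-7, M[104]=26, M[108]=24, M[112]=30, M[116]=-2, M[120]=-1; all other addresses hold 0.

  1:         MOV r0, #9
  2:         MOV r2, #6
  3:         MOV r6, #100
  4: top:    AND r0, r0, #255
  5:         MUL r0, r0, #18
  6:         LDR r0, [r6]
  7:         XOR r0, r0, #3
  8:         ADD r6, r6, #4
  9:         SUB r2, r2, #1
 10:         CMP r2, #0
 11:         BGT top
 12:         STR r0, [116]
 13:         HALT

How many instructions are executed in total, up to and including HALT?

after MOV r0, #9: r0=9
after MOV r2, #6: r2=6
after MOV r6, #100: r6=100
after AND r0, r0, #255: r0=9&255=9
after MUL r0, r0, #18: r0=9*18=162
after LDR r0, [r6]: r0=M[100]=-7
after XOR r0, r0, #3: r0=(-7)^3=-6
after ADD r6, r6, #4: r6=100+4=104
after SUB r2, r2, #1: r2=6-1=5
CMP r2, #0  (cmp 5,0)
BGT top: taken
after AND r0, r0, #255: r0=(-6)&255=250
after MUL r0, r0, #18: r0=250*18=4500
after LDR r0, [r6]: r0=M[104]=26
after XOR r0, r0, #3: r0=26^3=25
after ADD r6, r6, #4: r6=104+4=108
after SUB r2, r2, #1: r2=5-1=4
CMP r2, #0  (cmp 4,0)
BGT top: taken
after AND r0, r0, #255: r0=25&255=25
after MUL r0, r0, #18: r0=25*18=450
after LDR r0, [r6]: r0=M[108]=24
after XOR r0, r0, #3: r0=24^3=27
after ADD r6, r6, #4: r6=108+4=112
after SUB r2, r2, #1: r2=4-1=3
CMP r2, #0  (cmp 3,0)
BGT top: taken
after AND r0, r0, #255: r0=27&255=27
after MUL r0, r0, #18: r0=27*18=486
after LDR r0, [r6]: r0=M[112]=30
after XOR r0, r0, #3: r0=30^3=29
after ADD r6, r6, #4: r6=112+4=116
after SUB r2, r2, #1: r2=3-1=2
CMP r2, #0  (cmp 2,0)
BGT top: taken
after AND r0, r0, #255: r0=29&255=29
after MUL r0, r0, #18: r0=29*18=522
after LDR r0, [r6]: r0=M[116]=-2
after XOR r0, r0, #3: r0=(-2)^3=-3
after ADD r6, r6, #4: r6=116+4=120
after SUB r2, r2, #1: r2=2-1=1
CMP r2, #0  (cmp 1,0)
BGT top: taken
after AND r0, r0, #255: r0=(-3)&255=253
after MUL r0, r0, #18: r0=253*18=4554
after LDR r0, [r6]: r0=M[120]=-1
after XOR r0, r0, #3: r0=(-1)^3=-4
after ADD r6, r6, #4: r6=120+4=124
after SUB r2, r2, #1: r2=1-1=0
CMP r2, #0  (cmp 0,0)
BGT top: not taken
STR r0, [116] → M[116]=-4
halt.
Total executed instructions: 53.

53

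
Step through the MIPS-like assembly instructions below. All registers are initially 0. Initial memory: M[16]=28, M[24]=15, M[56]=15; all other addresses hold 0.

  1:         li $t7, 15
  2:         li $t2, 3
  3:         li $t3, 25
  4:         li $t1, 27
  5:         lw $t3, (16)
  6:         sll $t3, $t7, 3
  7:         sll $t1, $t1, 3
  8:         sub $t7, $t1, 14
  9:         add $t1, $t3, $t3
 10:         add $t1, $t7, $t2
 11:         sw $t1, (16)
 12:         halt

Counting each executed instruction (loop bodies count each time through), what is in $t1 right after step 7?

li $t7, 15 → $t7=15
li $t2, 3 → $t2=3
li $t3, 25 → $t3=25
li $t1, 27 → $t1=27
lw $t3, (16) → $t3=M[16]=28
sll $t3, $t7, 3 → $t3=15<<3=120
sll $t1, $t1, 3 → $t1=27<<3=216
After step 7: $t1 = 216.

216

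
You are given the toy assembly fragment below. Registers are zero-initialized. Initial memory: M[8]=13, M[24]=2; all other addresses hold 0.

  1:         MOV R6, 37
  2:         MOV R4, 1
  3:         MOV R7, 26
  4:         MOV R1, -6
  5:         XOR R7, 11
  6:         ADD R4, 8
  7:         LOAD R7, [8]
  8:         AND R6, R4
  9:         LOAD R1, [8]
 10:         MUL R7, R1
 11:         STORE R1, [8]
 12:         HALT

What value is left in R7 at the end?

MOV R6, 37 → R6=37
MOV R4, 1 → R4=1
MOV R7, 26 → R7=26
MOV R1, -6 → R1=-6
XOR R7, 11 → R7=26^11=17
ADD R4, 8 → R4=1+8=9
LOAD R7, [8] → R7=M[8]=13
AND R6, R4 → R6=37&9=1
LOAD R1, [8] → R1=M[8]=13
MUL R7, R1 → R7=13*13=169
STORE R1, [8] → M[8]=13
halt.

169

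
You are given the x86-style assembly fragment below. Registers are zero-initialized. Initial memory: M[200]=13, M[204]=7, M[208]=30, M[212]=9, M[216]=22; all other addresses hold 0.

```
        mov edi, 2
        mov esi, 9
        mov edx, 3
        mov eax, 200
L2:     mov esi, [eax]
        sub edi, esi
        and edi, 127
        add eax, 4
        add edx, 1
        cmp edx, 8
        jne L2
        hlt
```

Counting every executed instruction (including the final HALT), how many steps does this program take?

edi=2
esi=9
edx=3
eax=200
esi=M[200]=13
edi=2-13=-11
edi=(-11)&127=117
eax=200+4=204
edx=3+1=4
cmp edx, 8  (cmp 4,8)
jne L2: taken
esi=M[204]=7
edi=117-7=110
edi=110&127=110
eax=204+4=208
edx=4+1=5
cmp edx, 8  (cmp 5,8)
jne L2: taken
esi=M[208]=30
edi=110-30=80
edi=80&127=80
eax=208+4=212
edx=5+1=6
cmp edx, 8  (cmp 6,8)
jne L2: taken
esi=M[212]=9
edi=80-9=71
edi=71&127=71
eax=212+4=216
edx=6+1=7
cmp edx, 8  (cmp 7,8)
jne L2: taken
esi=M[216]=22
edi=71-22=49
edi=49&127=49
eax=216+4=220
edx=7+1=8
cmp edx, 8  (cmp 8,8)
jne L2: not taken
halt.
Total executed instructions: 40.

40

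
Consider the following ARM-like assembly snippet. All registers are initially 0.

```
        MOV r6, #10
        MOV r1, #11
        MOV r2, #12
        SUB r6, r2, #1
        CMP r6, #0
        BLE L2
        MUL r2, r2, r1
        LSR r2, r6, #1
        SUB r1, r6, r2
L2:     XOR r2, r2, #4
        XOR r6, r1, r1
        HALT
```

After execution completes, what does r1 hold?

6

MOV r6, #10 → r6=10
MOV r1, #11 → r1=11
MOV r2, #12 → r2=12
SUB r6, r2, #1 → r6=12-1=11
CMP r6, #0  (cmp 11,0)
BLE L2: not taken
MUL r2, r2, r1 → r2=12*11=132
LSR r2, r6, #1 → r2=11>>1=5
SUB r1, r6, r2 → r1=11-5=6
XOR r2, r2, #4 → r2=5^4=1
XOR r6, r1, r1 → r6=6^6=0
halt.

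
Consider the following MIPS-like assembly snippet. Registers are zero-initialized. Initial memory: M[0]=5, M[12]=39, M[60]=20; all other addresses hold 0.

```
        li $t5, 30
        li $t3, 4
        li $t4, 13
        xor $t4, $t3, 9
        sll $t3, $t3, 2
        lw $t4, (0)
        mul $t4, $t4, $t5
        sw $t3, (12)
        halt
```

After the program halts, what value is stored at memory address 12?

16

$t5=30
$t3=4
$t4=13
$t4=4^9=13
$t3=4<<2=16
$t4=M[0]=5
$t4=5*30=150
sw $t3, (12) → M[12]=16
halt.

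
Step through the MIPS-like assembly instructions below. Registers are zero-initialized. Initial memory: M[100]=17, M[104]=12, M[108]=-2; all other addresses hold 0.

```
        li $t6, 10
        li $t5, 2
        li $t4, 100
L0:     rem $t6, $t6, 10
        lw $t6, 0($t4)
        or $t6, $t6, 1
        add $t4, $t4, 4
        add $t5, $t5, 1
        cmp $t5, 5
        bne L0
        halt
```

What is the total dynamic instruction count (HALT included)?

li $t6, 10 → $t6=10
li $t5, 2 → $t5=2
li $t4, 100 → $t4=100
rem $t6, $t6, 10 → $t6=10%10=0
lw $t6, 0($t4) → $t6=M[100]=17
or $t6, $t6, 1 → $t6=17|1=17
add $t4, $t4, 4 → $t4=100+4=104
add $t5, $t5, 1 → $t5=2+1=3
cmp $t5, 5  (cmp 3,5)
bne L0: taken
rem $t6, $t6, 10 → $t6=17%10=7
lw $t6, 0($t4) → $t6=M[104]=12
or $t6, $t6, 1 → $t6=12|1=13
add $t4, $t4, 4 → $t4=104+4=108
add $t5, $t5, 1 → $t5=3+1=4
cmp $t5, 5  (cmp 4,5)
bne L0: taken
rem $t6, $t6, 10 → $t6=13%10=3
lw $t6, 0($t4) → $t6=M[108]=-2
or $t6, $t6, 1 → $t6=(-2)|1=-1
add $t4, $t4, 4 → $t4=108+4=112
add $t5, $t5, 1 → $t5=4+1=5
cmp $t5, 5  (cmp 5,5)
bne L0: not taken
halt.
Total executed instructions: 25.

25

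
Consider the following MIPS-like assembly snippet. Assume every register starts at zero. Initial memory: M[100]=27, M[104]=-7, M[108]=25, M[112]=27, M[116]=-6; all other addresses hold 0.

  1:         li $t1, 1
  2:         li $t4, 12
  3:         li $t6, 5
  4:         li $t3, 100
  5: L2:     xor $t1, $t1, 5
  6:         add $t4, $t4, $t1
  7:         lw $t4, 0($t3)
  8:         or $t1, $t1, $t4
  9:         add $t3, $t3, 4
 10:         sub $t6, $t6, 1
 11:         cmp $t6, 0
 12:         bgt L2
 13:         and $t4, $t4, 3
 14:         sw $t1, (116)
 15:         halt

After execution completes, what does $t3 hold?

120

li $t1, 1 → $t1=1
li $t4, 12 → $t4=12
li $t6, 5 → $t6=5
li $t3, 100 → $t3=100
xor $t1, $t1, 5 → $t1=1^5=4
add $t4, $t4, $t1 → $t4=12+4=16
lw $t4, 0($t3) → $t4=M[100]=27
or $t1, $t1, $t4 → $t1=4|27=31
add $t3, $t3, 4 → $t3=100+4=104
sub $t6, $t6, 1 → $t6=5-1=4
cmp $t6, 0  (cmp 4,0)
bgt L2: taken
xor $t1, $t1, 5 → $t1=31^5=26
add $t4, $t4, $t1 → $t4=27+26=53
lw $t4, 0($t3) → $t4=M[104]=-7
or $t1, $t1, $t4 → $t1=26|(-7)=-5
add $t3, $t3, 4 → $t3=104+4=108
sub $t6, $t6, 1 → $t6=4-1=3
cmp $t6, 0  (cmp 3,0)
bgt L2: taken
xor $t1, $t1, 5 → $t1=(-5)^5=-2
add $t4, $t4, $t1 → $t4=(-7)+(-2)=-9
lw $t4, 0($t3) → $t4=M[108]=25
or $t1, $t1, $t4 → $t1=(-2)|25=-1
add $t3, $t3, 4 → $t3=108+4=112
sub $t6, $t6, 1 → $t6=3-1=2
cmp $t6, 0  (cmp 2,0)
bgt L2: taken
xor $t1, $t1, 5 → $t1=(-1)^5=-6
add $t4, $t4, $t1 → $t4=25+(-6)=19
lw $t4, 0($t3) → $t4=M[112]=27
or $t1, $t1, $t4 → $t1=(-6)|27=-5
add $t3, $t3, 4 → $t3=112+4=116
sub $t6, $t6, 1 → $t6=2-1=1
cmp $t6, 0  (cmp 1,0)
bgt L2: taken
xor $t1, $t1, 5 → $t1=(-5)^5=-2
add $t4, $t4, $t1 → $t4=27+(-2)=25
lw $t4, 0($t3) → $t4=M[116]=-6
or $t1, $t1, $t4 → $t1=(-2)|(-6)=-2
add $t3, $t3, 4 → $t3=116+4=120
sub $t6, $t6, 1 → $t6=1-1=0
cmp $t6, 0  (cmp 0,0)
bgt L2: not taken
and $t4, $t4, 3 → $t4=(-6)&3=2
sw $t1, (116) → M[116]=-2
halt.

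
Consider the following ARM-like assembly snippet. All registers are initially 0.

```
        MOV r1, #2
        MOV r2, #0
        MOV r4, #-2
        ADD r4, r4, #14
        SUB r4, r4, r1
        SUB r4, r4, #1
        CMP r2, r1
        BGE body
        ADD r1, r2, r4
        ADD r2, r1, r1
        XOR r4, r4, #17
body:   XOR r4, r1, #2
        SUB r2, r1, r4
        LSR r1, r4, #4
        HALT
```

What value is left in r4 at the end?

11

MOV r1, #2 → r1=2
MOV r2, #0 → r2=0
MOV r4, #-2 → r4=-2
ADD r4, r4, #14 → r4=(-2)+14=12
SUB r4, r4, r1 → r4=12-2=10
SUB r4, r4, #1 → r4=10-1=9
CMP r2, r1  (cmp 0,2)
BGE body: not taken
ADD r1, r2, r4 → r1=0+9=9
ADD r2, r1, r1 → r2=9+9=18
XOR r4, r4, #17 → r4=9^17=24
XOR r4, r1, #2 → r4=9^2=11
SUB r2, r1, r4 → r2=9-11=-2
LSR r1, r4, #4 → r1=11>>4=0
halt.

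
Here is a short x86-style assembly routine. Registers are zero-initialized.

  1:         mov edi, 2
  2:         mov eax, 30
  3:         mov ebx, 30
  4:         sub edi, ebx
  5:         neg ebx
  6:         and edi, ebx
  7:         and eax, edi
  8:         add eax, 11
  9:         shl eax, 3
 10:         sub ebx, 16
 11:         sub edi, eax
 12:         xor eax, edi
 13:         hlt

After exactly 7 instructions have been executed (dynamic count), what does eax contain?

edi=2
eax=30
ebx=30
edi=2-30=-28
ebx=-(30)=-30
edi=(-28)&(-30)=-32
eax=30&(-32)=0
After step 7: eax = 0.

0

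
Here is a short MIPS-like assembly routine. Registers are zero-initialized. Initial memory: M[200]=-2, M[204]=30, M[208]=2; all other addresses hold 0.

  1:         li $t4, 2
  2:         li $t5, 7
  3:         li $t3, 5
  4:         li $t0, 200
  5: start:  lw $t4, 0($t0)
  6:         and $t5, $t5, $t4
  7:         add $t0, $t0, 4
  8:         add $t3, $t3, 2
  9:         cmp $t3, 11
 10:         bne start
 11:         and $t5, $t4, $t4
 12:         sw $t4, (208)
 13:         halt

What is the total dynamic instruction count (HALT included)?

after li $t4, 2: $t4=2
after li $t5, 7: $t5=7
after li $t3, 5: $t3=5
after li $t0, 200: $t0=200
after lw $t4, 0($t0): $t4=M[200]=-2
after and $t5, $t5, $t4: $t5=7&(-2)=6
after add $t0, $t0, 4: $t0=200+4=204
after add $t3, $t3, 2: $t3=5+2=7
cmp $t3, 11  (cmp 7,11)
bne start: taken
after lw $t4, 0($t0): $t4=M[204]=30
after and $t5, $t5, $t4: $t5=6&30=6
after add $t0, $t0, 4: $t0=204+4=208
after add $t3, $t3, 2: $t3=7+2=9
cmp $t3, 11  (cmp 9,11)
bne start: taken
after lw $t4, 0($t0): $t4=M[208]=2
after and $t5, $t5, $t4: $t5=6&2=2
after add $t0, $t0, 4: $t0=208+4=212
after add $t3, $t3, 2: $t3=9+2=11
cmp $t3, 11  (cmp 11,11)
bne start: not taken
after and $t5, $t4, $t4: $t5=2&2=2
sw $t4, (208) → M[208]=2
halt.
Total executed instructions: 25.

25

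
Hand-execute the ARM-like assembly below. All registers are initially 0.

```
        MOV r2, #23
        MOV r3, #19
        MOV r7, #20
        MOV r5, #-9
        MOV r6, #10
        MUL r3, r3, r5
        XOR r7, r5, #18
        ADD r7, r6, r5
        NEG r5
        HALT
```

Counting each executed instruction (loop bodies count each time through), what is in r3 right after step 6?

-171

MOV r2, #23 → r2=23
MOV r3, #19 → r3=19
MOV r7, #20 → r7=20
MOV r5, #-9 → r5=-9
MOV r6, #10 → r6=10
MUL r3, r3, r5 → r3=19*(-9)=-171
After step 6: r3 = -171.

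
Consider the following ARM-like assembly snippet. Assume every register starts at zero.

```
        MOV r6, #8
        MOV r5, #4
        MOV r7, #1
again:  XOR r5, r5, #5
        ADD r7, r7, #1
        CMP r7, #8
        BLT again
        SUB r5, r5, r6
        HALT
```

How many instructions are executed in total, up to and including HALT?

33

r6=8
r5=4
r7=1
r5=4^5=1
r7=1+1=2
CMP r7, #8  (cmp 2,8)
BLT again: taken
r5=1^5=4
r7=2+1=3
CMP r7, #8  (cmp 3,8)
BLT again: taken
r5=4^5=1
r7=3+1=4
CMP r7, #8  (cmp 4,8)
BLT again: taken
r5=1^5=4
r7=4+1=5
CMP r7, #8  (cmp 5,8)
BLT again: taken
r5=4^5=1
r7=5+1=6
CMP r7, #8  (cmp 6,8)
BLT again: taken
r5=1^5=4
r7=6+1=7
CMP r7, #8  (cmp 7,8)
BLT again: taken
r5=4^5=1
r7=7+1=8
CMP r7, #8  (cmp 8,8)
BLT again: not taken
r5=1-8=-7
halt.
Total executed instructions: 33.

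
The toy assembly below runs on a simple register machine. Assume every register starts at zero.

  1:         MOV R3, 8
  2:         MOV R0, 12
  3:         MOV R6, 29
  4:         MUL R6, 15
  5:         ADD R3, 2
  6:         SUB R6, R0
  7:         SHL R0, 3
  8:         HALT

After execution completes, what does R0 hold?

R3=8
R0=12
R6=29
R6=29*15=435
R3=8+2=10
R6=435-12=423
R0=12<<3=96
halt.

96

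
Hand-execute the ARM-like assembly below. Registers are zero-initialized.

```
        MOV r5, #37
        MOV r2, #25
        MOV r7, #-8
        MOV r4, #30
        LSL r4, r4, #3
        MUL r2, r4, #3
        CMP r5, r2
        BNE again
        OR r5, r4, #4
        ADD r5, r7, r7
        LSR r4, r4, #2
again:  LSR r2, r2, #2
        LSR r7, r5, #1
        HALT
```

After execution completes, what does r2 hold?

MOV r5, #37 → r5=37
MOV r2, #25 → r2=25
MOV r7, #-8 → r7=-8
MOV r4, #30 → r4=30
LSL r4, r4, #3 → r4=30<<3=240
MUL r2, r4, #3 → r2=240*3=720
CMP r5, r2  (cmp 37,720)
BNE again: taken
LSR r2, r2, #2 → r2=720>>2=180
LSR r7, r5, #1 → r7=37>>1=18
halt.

180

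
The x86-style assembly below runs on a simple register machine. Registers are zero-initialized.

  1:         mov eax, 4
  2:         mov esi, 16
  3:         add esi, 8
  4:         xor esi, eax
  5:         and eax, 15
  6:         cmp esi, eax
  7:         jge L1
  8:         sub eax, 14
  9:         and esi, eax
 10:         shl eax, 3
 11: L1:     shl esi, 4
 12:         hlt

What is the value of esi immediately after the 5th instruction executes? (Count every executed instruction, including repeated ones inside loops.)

28

mov eax, 4 → eax=4
mov esi, 16 → esi=16
add esi, 8 → esi=16+8=24
xor esi, eax → esi=24^4=28
and eax, 15 → eax=4&15=4
After step 5: esi = 28.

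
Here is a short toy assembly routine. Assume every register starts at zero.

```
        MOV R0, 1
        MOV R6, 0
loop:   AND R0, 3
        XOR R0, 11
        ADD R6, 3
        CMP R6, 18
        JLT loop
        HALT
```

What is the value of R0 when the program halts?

9

MOV R0, 1 → R0=1
MOV R6, 0 → R6=0
AND R0, 3 → R0=1&3=1
XOR R0, 11 → R0=1^11=10
ADD R6, 3 → R6=0+3=3
CMP R6, 18  (cmp 3,18)
JLT loop: taken
AND R0, 3 → R0=10&3=2
XOR R0, 11 → R0=2^11=9
ADD R6, 3 → R6=3+3=6
CMP R6, 18  (cmp 6,18)
JLT loop: taken
AND R0, 3 → R0=9&3=1
XOR R0, 11 → R0=1^11=10
ADD R6, 3 → R6=6+3=9
CMP R6, 18  (cmp 9,18)
JLT loop: taken
AND R0, 3 → R0=10&3=2
XOR R0, 11 → R0=2^11=9
ADD R6, 3 → R6=9+3=12
CMP R6, 18  (cmp 12,18)
JLT loop: taken
AND R0, 3 → R0=9&3=1
XOR R0, 11 → R0=1^11=10
ADD R6, 3 → R6=12+3=15
CMP R6, 18  (cmp 15,18)
JLT loop: taken
AND R0, 3 → R0=10&3=2
XOR R0, 11 → R0=2^11=9
ADD R6, 3 → R6=15+3=18
CMP R6, 18  (cmp 18,18)
JLT loop: not taken
halt.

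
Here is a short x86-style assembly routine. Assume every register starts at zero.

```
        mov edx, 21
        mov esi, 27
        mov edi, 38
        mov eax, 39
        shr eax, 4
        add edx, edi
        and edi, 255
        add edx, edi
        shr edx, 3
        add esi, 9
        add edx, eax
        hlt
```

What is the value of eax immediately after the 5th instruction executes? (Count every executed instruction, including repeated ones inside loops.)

2

mov edx, 21 → edx=21
mov esi, 27 → esi=27
mov edi, 38 → edi=38
mov eax, 39 → eax=39
shr eax, 4 → eax=39>>4=2
After step 5: eax = 2.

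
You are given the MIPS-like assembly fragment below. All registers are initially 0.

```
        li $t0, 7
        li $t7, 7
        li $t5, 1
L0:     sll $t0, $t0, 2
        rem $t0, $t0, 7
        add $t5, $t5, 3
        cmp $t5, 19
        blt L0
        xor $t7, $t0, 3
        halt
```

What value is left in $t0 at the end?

0

$t0=7
$t7=7
$t5=1
$t0=7<<2=28
$t0=28%7=0
$t5=1+3=4
cmp $t5, 19  (cmp 4,19)
blt L0: taken
$t0=0<<2=0
$t0=0%7=0
$t5=4+3=7
cmp $t5, 19  (cmp 7,19)
blt L0: taken
$t0=0<<2=0
$t0=0%7=0
$t5=7+3=10
cmp $t5, 19  (cmp 10,19)
blt L0: taken
$t0=0<<2=0
$t0=0%7=0
$t5=10+3=13
cmp $t5, 19  (cmp 13,19)
blt L0: taken
$t0=0<<2=0
$t0=0%7=0
$t5=13+3=16
cmp $t5, 19  (cmp 16,19)
blt L0: taken
$t0=0<<2=0
$t0=0%7=0
$t5=16+3=19
cmp $t5, 19  (cmp 19,19)
blt L0: not taken
$t7=0^3=3
halt.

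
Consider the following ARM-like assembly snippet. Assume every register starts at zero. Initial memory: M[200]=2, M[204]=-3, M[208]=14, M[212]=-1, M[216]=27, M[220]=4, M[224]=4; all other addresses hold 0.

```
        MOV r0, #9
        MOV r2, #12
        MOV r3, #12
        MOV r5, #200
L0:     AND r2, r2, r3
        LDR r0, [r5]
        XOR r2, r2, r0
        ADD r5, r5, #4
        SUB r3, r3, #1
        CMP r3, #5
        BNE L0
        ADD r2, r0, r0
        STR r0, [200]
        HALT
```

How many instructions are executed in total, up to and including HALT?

56

MOV r0, #9 → r0=9
MOV r2, #12 → r2=12
MOV r3, #12 → r3=12
MOV r5, #200 → r5=200
AND r2, r2, r3 → r2=12&12=12
LDR r0, [r5] → r0=M[200]=2
XOR r2, r2, r0 → r2=12^2=14
ADD r5, r5, #4 → r5=200+4=204
SUB r3, r3, #1 → r3=12-1=11
CMP r3, #5  (cmp 11,5)
BNE L0: taken
AND r2, r2, r3 → r2=14&11=10
LDR r0, [r5] → r0=M[204]=-3
XOR r2, r2, r0 → r2=10^(-3)=-9
ADD r5, r5, #4 → r5=204+4=208
SUB r3, r3, #1 → r3=11-1=10
CMP r3, #5  (cmp 10,5)
BNE L0: taken
AND r2, r2, r3 → r2=(-9)&10=2
LDR r0, [r5] → r0=M[208]=14
XOR r2, r2, r0 → r2=2^14=12
ADD r5, r5, #4 → r5=208+4=212
SUB r3, r3, #1 → r3=10-1=9
CMP r3, #5  (cmp 9,5)
BNE L0: taken
AND r2, r2, r3 → r2=12&9=8
LDR r0, [r5] → r0=M[212]=-1
XOR r2, r2, r0 → r2=8^(-1)=-9
ADD r5, r5, #4 → r5=212+4=216
SUB r3, r3, #1 → r3=9-1=8
CMP r3, #5  (cmp 8,5)
BNE L0: taken
AND r2, r2, r3 → r2=(-9)&8=0
LDR r0, [r5] → r0=M[216]=27
XOR r2, r2, r0 → r2=0^27=27
ADD r5, r5, #4 → r5=216+4=220
SUB r3, r3, #1 → r3=8-1=7
CMP r3, #5  (cmp 7,5)
BNE L0: taken
AND r2, r2, r3 → r2=27&7=3
LDR r0, [r5] → r0=M[220]=4
XOR r2, r2, r0 → r2=3^4=7
ADD r5, r5, #4 → r5=220+4=224
SUB r3, r3, #1 → r3=7-1=6
CMP r3, #5  (cmp 6,5)
BNE L0: taken
AND r2, r2, r3 → r2=7&6=6
LDR r0, [r5] → r0=M[224]=4
XOR r2, r2, r0 → r2=6^4=2
ADD r5, r5, #4 → r5=224+4=228
SUB r3, r3, #1 → r3=6-1=5
CMP r3, #5  (cmp 5,5)
BNE L0: not taken
ADD r2, r0, r0 → r2=4+4=8
STR r0, [200] → M[200]=4
halt.
Total executed instructions: 56.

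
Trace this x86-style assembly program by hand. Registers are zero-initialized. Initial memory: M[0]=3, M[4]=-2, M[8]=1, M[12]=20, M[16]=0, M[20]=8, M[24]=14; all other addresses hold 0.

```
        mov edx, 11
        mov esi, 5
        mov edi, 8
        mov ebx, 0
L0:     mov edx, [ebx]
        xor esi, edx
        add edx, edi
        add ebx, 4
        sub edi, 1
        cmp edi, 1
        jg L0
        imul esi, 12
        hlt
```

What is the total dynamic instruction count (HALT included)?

55

after mov edx, 11: edx=11
after mov esi, 5: esi=5
after mov edi, 8: edi=8
after mov ebx, 0: ebx=0
after mov edx, [ebx]: edx=M[0]=3
after xor esi, edx: esi=5^3=6
after add edx, edi: edx=3+8=11
after add ebx, 4: ebx=0+4=4
after sub edi, 1: edi=8-1=7
cmp edi, 1  (cmp 7,1)
jg L0: taken
after mov edx, [ebx]: edx=M[4]=-2
after xor esi, edx: esi=6^(-2)=-8
after add edx, edi: edx=(-2)+7=5
after add ebx, 4: ebx=4+4=8
after sub edi, 1: edi=7-1=6
cmp edi, 1  (cmp 6,1)
jg L0: taken
after mov edx, [ebx]: edx=M[8]=1
after xor esi, edx: esi=(-8)^1=-7
after add edx, edi: edx=1+6=7
after add ebx, 4: ebx=8+4=12
after sub edi, 1: edi=6-1=5
cmp edi, 1  (cmp 5,1)
jg L0: taken
after mov edx, [ebx]: edx=M[12]=20
after xor esi, edx: esi=(-7)^20=-19
after add edx, edi: edx=20+5=25
after add ebx, 4: ebx=12+4=16
after sub edi, 1: edi=5-1=4
cmp edi, 1  (cmp 4,1)
jg L0: taken
after mov edx, [ebx]: edx=M[16]=0
after xor esi, edx: esi=(-19)^0=-19
after add edx, edi: edx=0+4=4
after add ebx, 4: ebx=16+4=20
after sub edi, 1: edi=4-1=3
cmp edi, 1  (cmp 3,1)
jg L0: taken
after mov edx, [ebx]: edx=M[20]=8
after xor esi, edx: esi=(-19)^8=-27
after add edx, edi: edx=8+3=11
after add ebx, 4: ebx=20+4=24
after sub edi, 1: edi=3-1=2
cmp edi, 1  (cmp 2,1)
jg L0: taken
after mov edx, [ebx]: edx=M[24]=14
after xor esi, edx: esi=(-27)^14=-21
after add edx, edi: edx=14+2=16
after add ebx, 4: ebx=24+4=28
after sub edi, 1: edi=2-1=1
cmp edi, 1  (cmp 1,1)
jg L0: not taken
after imul esi, 12: esi=(-21)*12=-252
halt.
Total executed instructions: 55.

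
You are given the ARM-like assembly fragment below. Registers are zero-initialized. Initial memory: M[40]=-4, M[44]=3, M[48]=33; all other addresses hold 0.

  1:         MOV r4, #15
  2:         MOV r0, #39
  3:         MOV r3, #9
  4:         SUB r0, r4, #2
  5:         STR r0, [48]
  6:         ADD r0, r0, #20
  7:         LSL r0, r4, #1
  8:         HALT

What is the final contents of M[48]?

after MOV r4, #15: r4=15
after MOV r0, #39: r0=39
after MOV r3, #9: r3=9
after SUB r0, r4, #2: r0=15-2=13
STR r0, [48] → M[48]=13
after ADD r0, r0, #20: r0=13+20=33
after LSL r0, r4, #1: r0=15<<1=30
halt.

13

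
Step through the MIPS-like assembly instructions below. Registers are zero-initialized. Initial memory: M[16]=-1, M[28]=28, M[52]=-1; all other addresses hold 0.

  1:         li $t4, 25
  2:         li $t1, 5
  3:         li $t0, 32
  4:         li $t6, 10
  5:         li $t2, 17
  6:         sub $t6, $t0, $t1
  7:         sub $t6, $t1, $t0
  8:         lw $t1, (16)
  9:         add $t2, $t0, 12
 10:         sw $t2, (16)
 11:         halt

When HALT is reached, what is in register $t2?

li $t4, 25 → $t4=25
li $t1, 5 → $t1=5
li $t0, 32 → $t0=32
li $t6, 10 → $t6=10
li $t2, 17 → $t2=17
sub $t6, $t0, $t1 → $t6=32-5=27
sub $t6, $t1, $t0 → $t6=5-32=-27
lw $t1, (16) → $t1=M[16]=-1
add $t2, $t0, 12 → $t2=32+12=44
sw $t2, (16) → M[16]=44
halt.

44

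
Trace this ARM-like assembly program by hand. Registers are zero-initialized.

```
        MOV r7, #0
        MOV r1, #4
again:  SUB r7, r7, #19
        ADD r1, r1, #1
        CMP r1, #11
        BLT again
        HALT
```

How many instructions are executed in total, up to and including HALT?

31

MOV r7, #0 → r7=0
MOV r1, #4 → r1=4
SUB r7, r7, #19 → r7=0-19=-19
ADD r1, r1, #1 → r1=4+1=5
CMP r1, #11  (cmp 5,11)
BLT again: taken
SUB r7, r7, #19 → r7=(-19)-19=-38
ADD r1, r1, #1 → r1=5+1=6
CMP r1, #11  (cmp 6,11)
BLT again: taken
SUB r7, r7, #19 → r7=(-38)-19=-57
ADD r1, r1, #1 → r1=6+1=7
CMP r1, #11  (cmp 7,11)
BLT again: taken
SUB r7, r7, #19 → r7=(-57)-19=-76
ADD r1, r1, #1 → r1=7+1=8
CMP r1, #11  (cmp 8,11)
BLT again: taken
SUB r7, r7, #19 → r7=(-76)-19=-95
ADD r1, r1, #1 → r1=8+1=9
CMP r1, #11  (cmp 9,11)
BLT again: taken
SUB r7, r7, #19 → r7=(-95)-19=-114
ADD r1, r1, #1 → r1=9+1=10
CMP r1, #11  (cmp 10,11)
BLT again: taken
SUB r7, r7, #19 → r7=(-114)-19=-133
ADD r1, r1, #1 → r1=10+1=11
CMP r1, #11  (cmp 11,11)
BLT again: not taken
halt.
Total executed instructions: 31.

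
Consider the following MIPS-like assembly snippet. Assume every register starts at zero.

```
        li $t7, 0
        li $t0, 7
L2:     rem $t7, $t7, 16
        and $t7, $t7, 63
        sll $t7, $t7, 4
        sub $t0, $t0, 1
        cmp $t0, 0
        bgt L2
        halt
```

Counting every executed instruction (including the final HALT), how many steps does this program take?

li $t7, 0 → $t7=0
li $t0, 7 → $t0=7
rem $t7, $t7, 16 → $t7=0%16=0
and $t7, $t7, 63 → $t7=0&63=0
sll $t7, $t7, 4 → $t7=0<<4=0
sub $t0, $t0, 1 → $t0=7-1=6
cmp $t0, 0  (cmp 6,0)
bgt L2: taken
rem $t7, $t7, 16 → $t7=0%16=0
and $t7, $t7, 63 → $t7=0&63=0
sll $t7, $t7, 4 → $t7=0<<4=0
sub $t0, $t0, 1 → $t0=6-1=5
cmp $t0, 0  (cmp 5,0)
bgt L2: taken
rem $t7, $t7, 16 → $t7=0%16=0
and $t7, $t7, 63 → $t7=0&63=0
sll $t7, $t7, 4 → $t7=0<<4=0
sub $t0, $t0, 1 → $t0=5-1=4
cmp $t0, 0  (cmp 4,0)
bgt L2: taken
rem $t7, $t7, 16 → $t7=0%16=0
and $t7, $t7, 63 → $t7=0&63=0
sll $t7, $t7, 4 → $t7=0<<4=0
sub $t0, $t0, 1 → $t0=4-1=3
cmp $t0, 0  (cmp 3,0)
bgt L2: taken
rem $t7, $t7, 16 → $t7=0%16=0
and $t7, $t7, 63 → $t7=0&63=0
sll $t7, $t7, 4 → $t7=0<<4=0
sub $t0, $t0, 1 → $t0=3-1=2
cmp $t0, 0  (cmp 2,0)
bgt L2: taken
rem $t7, $t7, 16 → $t7=0%16=0
and $t7, $t7, 63 → $t7=0&63=0
sll $t7, $t7, 4 → $t7=0<<4=0
sub $t0, $t0, 1 → $t0=2-1=1
cmp $t0, 0  (cmp 1,0)
bgt L2: taken
rem $t7, $t7, 16 → $t7=0%16=0
and $t7, $t7, 63 → $t7=0&63=0
sll $t7, $t7, 4 → $t7=0<<4=0
sub $t0, $t0, 1 → $t0=1-1=0
cmp $t0, 0  (cmp 0,0)
bgt L2: not taken
halt.
Total executed instructions: 45.

45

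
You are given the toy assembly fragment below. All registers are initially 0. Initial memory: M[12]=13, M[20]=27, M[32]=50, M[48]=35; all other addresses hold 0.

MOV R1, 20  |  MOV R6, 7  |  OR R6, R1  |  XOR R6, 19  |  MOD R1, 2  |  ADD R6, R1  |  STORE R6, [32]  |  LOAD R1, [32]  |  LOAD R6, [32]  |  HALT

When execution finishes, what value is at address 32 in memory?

4

after MOV R1, 20: R1=20
after MOV R6, 7: R6=7
after OR R6, R1: R6=7|20=23
after XOR R6, 19: R6=23^19=4
after MOD R1, 2: R1=20%2=0
after ADD R6, R1: R6=4+0=4
STORE R6, [32] → M[32]=4
after LOAD R1, [32]: R1=M[32]=4
after LOAD R6, [32]: R6=M[32]=4
halt.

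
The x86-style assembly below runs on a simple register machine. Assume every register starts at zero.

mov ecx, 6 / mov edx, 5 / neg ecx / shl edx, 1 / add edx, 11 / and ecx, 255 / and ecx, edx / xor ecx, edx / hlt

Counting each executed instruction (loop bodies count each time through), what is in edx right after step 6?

21

after mov ecx, 6: ecx=6
after mov edx, 5: edx=5
after neg ecx: ecx=-(6)=-6
after shl edx, 1: edx=5<<1=10
after add edx, 11: edx=10+11=21
after and ecx, 255: ecx=(-6)&255=250
After step 6: edx = 21.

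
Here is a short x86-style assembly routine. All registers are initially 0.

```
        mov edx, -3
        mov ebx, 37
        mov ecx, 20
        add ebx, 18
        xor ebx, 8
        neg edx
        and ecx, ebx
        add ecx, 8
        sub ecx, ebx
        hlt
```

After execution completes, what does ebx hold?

mov edx, -3 → edx=-3
mov ebx, 37 → ebx=37
mov ecx, 20 → ecx=20
add ebx, 18 → ebx=37+18=55
xor ebx, 8 → ebx=55^8=63
neg edx → edx=-(-3)=3
and ecx, ebx → ecx=20&63=20
add ecx, 8 → ecx=20+8=28
sub ecx, ebx → ecx=28-63=-35
halt.

63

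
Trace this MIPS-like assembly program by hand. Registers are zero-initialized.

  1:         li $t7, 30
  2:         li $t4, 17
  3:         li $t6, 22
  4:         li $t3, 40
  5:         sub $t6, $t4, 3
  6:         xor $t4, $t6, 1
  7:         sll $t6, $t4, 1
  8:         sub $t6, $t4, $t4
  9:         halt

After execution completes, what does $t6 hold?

0

after li $t7, 30: $t7=30
after li $t4, 17: $t4=17
after li $t6, 22: $t6=22
after li $t3, 40: $t3=40
after sub $t6, $t4, 3: $t6=17-3=14
after xor $t4, $t6, 1: $t4=14^1=15
after sll $t6, $t4, 1: $t6=15<<1=30
after sub $t6, $t4, $t4: $t6=15-15=0
halt.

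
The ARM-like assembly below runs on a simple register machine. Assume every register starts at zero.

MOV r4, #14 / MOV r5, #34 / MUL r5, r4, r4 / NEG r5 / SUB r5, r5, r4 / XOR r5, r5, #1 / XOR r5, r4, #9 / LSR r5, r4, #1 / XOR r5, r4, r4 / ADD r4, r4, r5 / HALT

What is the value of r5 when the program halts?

r4=14
r5=34
r5=14*14=196
r5=-(196)=-196
r5=(-196)-14=-210
r5=(-210)^1=-209
r5=14^9=7
r5=14>>1=7
r5=14^14=0
r4=14+0=14
halt.

0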